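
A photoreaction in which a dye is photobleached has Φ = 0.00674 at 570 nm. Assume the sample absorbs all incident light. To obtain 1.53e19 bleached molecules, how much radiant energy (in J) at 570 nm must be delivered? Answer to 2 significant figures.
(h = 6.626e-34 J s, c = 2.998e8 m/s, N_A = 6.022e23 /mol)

Product: 1.53e19 / 6.022e23 = 2.541e-5 mol.
Photons that must be absorbed: 2.541e-5 / 0.00674 = 0.003770 mol.
Photon energy: hc/λ = 3.485e-19 J; per mole, 2.099e5 J mol⁻¹.
Energy required: 0.003770 × 2.099e5 = 790 J.

790 J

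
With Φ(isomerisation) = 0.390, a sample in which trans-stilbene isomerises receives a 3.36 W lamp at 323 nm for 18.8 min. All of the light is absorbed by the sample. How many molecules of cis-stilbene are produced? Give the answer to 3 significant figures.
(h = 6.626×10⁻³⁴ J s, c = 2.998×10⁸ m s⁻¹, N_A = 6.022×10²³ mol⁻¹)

2.40×10²¹ molecules

Photon energy at 323 nm: hc/λ = (6.626×10⁻³⁴)(2.998×10⁸)/(323×10⁻⁹) = 6.150×10⁻¹⁹ J.
Energy delivered: (3.36 W)(1128 s) = 3790 J.
Photons incident: 3790 / 6.150×10⁻¹⁹ = 6.163×10²¹, i.e. 6.163×10²¹/6.022×10²³ = 0.01023 mol.
Product: Φ × n_abs = 0.390 × 0.01023 = 0.003990 mol.
As a count: 0.003990 × 6.022×10²³ = 2.40×10²¹.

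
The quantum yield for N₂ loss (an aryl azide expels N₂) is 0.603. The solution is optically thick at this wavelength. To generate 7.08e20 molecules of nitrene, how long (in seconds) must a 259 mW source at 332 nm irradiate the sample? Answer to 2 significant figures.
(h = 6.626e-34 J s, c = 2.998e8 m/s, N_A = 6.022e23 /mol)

t ≈ 2700 s

Product: 7.08e20 / 6.022e23 = 0.001176 mol.
Photons that must be absorbed: 0.001176 / 0.603 = 0.001950 mol.
Photon energy: hc/λ = 5.983e-19 J; per mole, 3.603e5 J mol⁻¹.
Energy required: 0.001950 × 3.603e5 = 702.6 J.
Time: 702.6 J / 0.259 W = 2700 s.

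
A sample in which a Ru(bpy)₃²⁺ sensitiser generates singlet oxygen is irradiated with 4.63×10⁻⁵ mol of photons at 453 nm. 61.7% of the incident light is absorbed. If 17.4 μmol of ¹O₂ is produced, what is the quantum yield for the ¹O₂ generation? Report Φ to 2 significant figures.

Φ = 0.61

Product: 17.4 μmol = 1.74×10⁻⁵ mol.
Photons absorbed: 0.617 × 4.63×10⁻⁵ = 2.857×10⁻⁵ mol.
Φ = 1.74×10⁻⁵ mol / 2.857×10⁻⁵ mol photons = 0.61.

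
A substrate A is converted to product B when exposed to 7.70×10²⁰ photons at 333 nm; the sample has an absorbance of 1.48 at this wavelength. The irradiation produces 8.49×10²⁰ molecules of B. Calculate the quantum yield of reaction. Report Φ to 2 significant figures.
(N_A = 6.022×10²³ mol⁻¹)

Φ = 1.1

Product: 8.49×10²⁰ / 6.022×10²³ = 0.001410 mol.
Moles of photons: 7.70×10²⁰ / 6.022×10²³ = 0.001279 mol.
Fraction absorbed: 1 − 10^(−1.48) = 0.9669.
Photons absorbed: 0.9669 × 0.001279 = 0.001237 mol.
Φ = 0.001410 mol / 0.001237 mol photons = 1.1.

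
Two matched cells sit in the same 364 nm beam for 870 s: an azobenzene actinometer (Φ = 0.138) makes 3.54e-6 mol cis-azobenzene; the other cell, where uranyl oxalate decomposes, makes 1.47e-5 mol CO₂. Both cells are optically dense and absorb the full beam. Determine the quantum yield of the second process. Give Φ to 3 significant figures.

Φ = 0.573

Photons absorbed by the actinometer: 3.54e-6 / 0.138 = 2.565e-5 mol.
Φ(unknown) = 1.47e-5 / 2.565e-5 = 0.573.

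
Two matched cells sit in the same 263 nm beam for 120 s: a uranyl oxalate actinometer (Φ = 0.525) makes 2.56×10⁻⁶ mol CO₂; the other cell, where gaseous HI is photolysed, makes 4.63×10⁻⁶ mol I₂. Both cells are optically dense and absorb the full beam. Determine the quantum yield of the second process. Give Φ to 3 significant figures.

Photons absorbed by the actinometer: 2.56×10⁻⁶ / 0.525 = 4.876×10⁻⁶ mol.
Φ(unknown) = 4.63×10⁻⁶ / 4.876×10⁻⁶ = 0.950.

Φ = 0.950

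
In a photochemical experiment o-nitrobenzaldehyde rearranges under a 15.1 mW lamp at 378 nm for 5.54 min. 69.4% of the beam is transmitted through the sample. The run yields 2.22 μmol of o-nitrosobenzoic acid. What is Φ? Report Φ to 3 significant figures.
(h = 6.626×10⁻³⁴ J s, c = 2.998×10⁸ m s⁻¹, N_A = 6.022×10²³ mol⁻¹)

Φ = 0.457

Product: 2.22 μmol = 2.22×10⁻⁶ mol.
Photon energy at 378 nm: hc/λ = (6.626×10⁻³⁴)(2.998×10⁸)/(378×10⁻⁹) = 5.255×10⁻¹⁹ J.
Energy delivered: (15.1 mW)(332.4 s) = 5.019 J.
Photons incident: 5.019 / 5.255×10⁻¹⁹ = 9.551×10¹⁸, i.e. 9.551×10¹⁸/6.022×10²³ = 1.586×10⁻⁵ mol.
Fraction absorbed: 1 − 69.4/100 = 0.3060.
Photons absorbed: 0.3060 × 1.586×10⁻⁵ = 4.853×10⁻⁶ mol.
Φ = 2.22×10⁻⁶ mol / 4.853×10⁻⁶ mol photons = 0.457.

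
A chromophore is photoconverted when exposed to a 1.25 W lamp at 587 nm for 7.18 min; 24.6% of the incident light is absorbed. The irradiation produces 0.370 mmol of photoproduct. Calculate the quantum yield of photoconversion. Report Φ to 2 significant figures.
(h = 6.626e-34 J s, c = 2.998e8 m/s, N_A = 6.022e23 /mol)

Φ = 0.57

Product: 0.370 mmol = 3.70e-4 mol.
Photon energy at 587 nm: hc/λ = (6.626e-34)(2.998e8)/(587e-9) = 3.384e-19 J.
Energy delivered: (1.25 W)(430.8 s) = 538.5 J.
Photons incident: 538.5 / 3.384e-19 = 1.591e21, i.e. 1.591e21/6.022e23 = 0.002642 mol.
Photons absorbed: 0.246 × 0.002642 = 6.499e-4 mol.
Φ = 3.70e-4 mol / 6.499e-4 mol photons = 0.57.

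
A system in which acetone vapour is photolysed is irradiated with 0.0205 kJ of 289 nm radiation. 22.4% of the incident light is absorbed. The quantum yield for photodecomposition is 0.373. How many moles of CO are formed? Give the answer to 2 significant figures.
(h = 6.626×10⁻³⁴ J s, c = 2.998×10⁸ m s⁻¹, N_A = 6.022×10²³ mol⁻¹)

Photon energy at 289 nm: hc/λ = (6.626×10⁻³⁴)(2.998×10⁸)/(289×10⁻⁹) = 6.874×10⁻¹⁹ J.
Incident energy: 0.0205 kJ = 20.5 J.
Photons incident: 20.5 / 6.874×10⁻¹⁹ = 2.982×10¹⁹, i.e. 2.982×10¹⁹/6.022×10²³ = 4.952×10⁻⁵ mol.
Photons absorbed: 0.224 × 4.952×10⁻⁵ = 1.109×10⁻⁵ mol.
Product: Φ × n_abs = 0.373 × 1.109×10⁻⁵ = 4.137×10⁻⁶ mol.

4.1×10⁻⁶ mol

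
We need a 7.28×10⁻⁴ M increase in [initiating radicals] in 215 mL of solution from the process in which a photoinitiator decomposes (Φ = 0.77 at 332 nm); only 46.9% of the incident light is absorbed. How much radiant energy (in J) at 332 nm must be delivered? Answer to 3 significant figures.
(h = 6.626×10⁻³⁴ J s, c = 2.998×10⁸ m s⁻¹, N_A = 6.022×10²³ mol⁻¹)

Product: (7.28×10⁻⁴ M)(0.215 L) = 1.565×10⁻⁴ mol.
Photons that must be absorbed: 1.565×10⁻⁴ / 0.77 = 2.032×10⁻⁴ mol.
Incident photons needed: 2.032×10⁻⁴ / 0.469 = 4.333×10⁻⁴ mol.
Photon energy: hc/λ = 5.983×10⁻¹⁹ J; per mole, 3.603×10⁵ J mol⁻¹.
Energy required: 4.333×10⁻⁴ × 3.603×10⁵ = 156 J.

156 J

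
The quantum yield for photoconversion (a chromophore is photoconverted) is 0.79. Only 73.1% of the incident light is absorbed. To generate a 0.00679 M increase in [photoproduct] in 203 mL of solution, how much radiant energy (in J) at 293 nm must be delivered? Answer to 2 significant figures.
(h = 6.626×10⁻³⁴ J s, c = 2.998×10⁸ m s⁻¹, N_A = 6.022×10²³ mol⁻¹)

Product: (0.00679 M)(0.203 L) = 0.001378 mol.
Photons that must be absorbed: 0.001378 / 0.79 = 0.001744 mol.
Incident photons needed: 0.001744 / 0.731 = 0.002386 mol.
Photon energy: hc/λ = 6.780×10⁻¹⁹ J; per mole, 4.083×10⁵ J mol⁻¹.
Energy required: 0.002386 × 4.083×10⁵ = 970 J.

970 J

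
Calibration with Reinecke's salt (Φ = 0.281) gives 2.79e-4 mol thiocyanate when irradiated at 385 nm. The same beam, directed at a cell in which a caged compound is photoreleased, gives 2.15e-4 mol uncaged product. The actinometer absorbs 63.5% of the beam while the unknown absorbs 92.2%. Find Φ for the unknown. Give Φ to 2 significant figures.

Φ = 0.15

Photons absorbed by the actinometer: 2.79e-4 / 0.281 = 9.929e-4 mol.
Incident flux: 9.929e-4 / 0.635 = 0.001564 einstein.
Absorbed by unknown: 0.922 × 0.001564 = 0.001442 mol.
Φ(unknown) = 2.15e-4 / 0.001442 = 0.15.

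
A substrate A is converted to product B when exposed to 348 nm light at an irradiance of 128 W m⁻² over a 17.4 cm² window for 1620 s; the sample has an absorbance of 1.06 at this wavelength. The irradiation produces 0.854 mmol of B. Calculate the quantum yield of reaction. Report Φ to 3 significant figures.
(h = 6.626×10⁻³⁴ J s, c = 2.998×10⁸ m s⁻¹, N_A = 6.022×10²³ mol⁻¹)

Φ = 0.891

Product: 0.854 mmol = 8.54×10⁻⁴ mol.
Photon energy at 348 nm: hc/λ = (6.626×10⁻³⁴)(2.998×10⁸)/(348×10⁻⁹) = 5.708×10⁻¹⁹ J.
Energy delivered: (128 W m⁻²)(17.4×10⁻⁴ m²)(1620 s) = 360.8 J.
Photons incident: 360.8 / 5.708×10⁻¹⁹ = 6.321×10²⁰, i.e. 6.321×10²⁰/6.022×10²³ = 0.001050 mol.
Fraction absorbed: 1 − 10^(−1.06) = 0.9129.
Photons absorbed: 0.9129 × 0.001050 = 9.585×10⁻⁴ mol.
Φ = 8.54×10⁻⁴ mol / 9.585×10⁻⁴ mol photons = 0.891.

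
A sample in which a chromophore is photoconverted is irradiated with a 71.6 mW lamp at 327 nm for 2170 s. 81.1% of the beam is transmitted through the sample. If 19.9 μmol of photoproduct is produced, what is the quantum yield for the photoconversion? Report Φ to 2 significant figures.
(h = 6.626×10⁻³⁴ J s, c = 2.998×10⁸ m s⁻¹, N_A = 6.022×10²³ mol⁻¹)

Φ = 0.25

Product: 19.9 μmol = 1.99×10⁻⁵ mol.
Photon energy at 327 nm: hc/λ = (6.626×10⁻³⁴)(2.998×10⁸)/(327×10⁻⁹) = 6.075×10⁻¹⁹ J.
Energy delivered: (71.6 mW)(2170 s) = 155.4 J.
Photons incident: 155.4 / 6.075×10⁻¹⁹ = 2.558×10²⁰, i.e. 2.558×10²⁰/6.022×10²³ = 4.248×10⁻⁴ mol.
Fraction absorbed: 1 − 81.1/100 = 0.1890.
Photons absorbed: 0.1890 × 4.248×10⁻⁴ = 8.029×10⁻⁵ mol.
Φ = 1.99×10⁻⁵ mol / 8.029×10⁻⁵ mol photons = 0.25.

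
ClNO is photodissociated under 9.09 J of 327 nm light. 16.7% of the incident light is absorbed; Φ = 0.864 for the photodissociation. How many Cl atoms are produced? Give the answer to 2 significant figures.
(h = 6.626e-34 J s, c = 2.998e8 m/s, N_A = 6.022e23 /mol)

Photon energy at 327 nm: hc/λ = (6.626e-34)(2.998e8)/(327e-9) = 6.075e-19 J.
Photons incident: 9.09 / 6.075e-19 = 1.496e19, i.e. 1.496e19/6.022e23 = 2.484e-5 mol.
Photons absorbed: 0.167 × 2.484e-5 = 4.148e-6 mol.
Product: Φ × n_abs = 0.864 × 4.148e-6 = 3.584e-6 mol.
As a count: 3.584e-6 × 6.022e23 = 2.2e18.

2.2e18 atoms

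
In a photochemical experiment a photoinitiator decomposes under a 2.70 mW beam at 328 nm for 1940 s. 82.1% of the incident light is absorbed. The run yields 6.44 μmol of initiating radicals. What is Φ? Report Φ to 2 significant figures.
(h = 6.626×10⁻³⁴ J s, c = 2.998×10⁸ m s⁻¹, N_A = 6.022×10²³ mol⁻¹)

Product: 6.44 μmol = 6.44×10⁻⁶ mol.
Photon energy at 328 nm: hc/λ = (6.626×10⁻³⁴)(2.998×10⁸)/(328×10⁻⁹) = 6.056×10⁻¹⁹ J.
Energy delivered: (2.70 mW)(1940 s) = 5.238 J.
Photons incident: 5.238 / 6.056×10⁻¹⁹ = 8.649×10¹⁸, i.e. 8.649×10¹⁸/6.022×10²³ = 1.436×10⁻⁵ mol.
Photons absorbed: 0.821 × 1.436×10⁻⁵ = 1.179×10⁻⁵ mol.
Φ = 6.44×10⁻⁶ mol / 1.179×10⁻⁵ mol photons = 0.55.

Φ = 0.55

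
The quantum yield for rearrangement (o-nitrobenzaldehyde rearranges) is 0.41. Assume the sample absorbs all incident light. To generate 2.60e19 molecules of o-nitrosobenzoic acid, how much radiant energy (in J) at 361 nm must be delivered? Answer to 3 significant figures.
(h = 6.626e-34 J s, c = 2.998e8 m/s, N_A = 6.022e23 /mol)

Product: 2.60e19 / 6.022e23 = 4.318e-5 mol.
Photons that must be absorbed: 4.318e-5 / 0.41 = 1.053e-4 mol.
Photon energy: hc/λ = 5.503e-19 J; per mole, 3.314e5 J mol⁻¹.
Energy required: 1.053e-4 × 3.314e5 = 34.9 J.

34.9 J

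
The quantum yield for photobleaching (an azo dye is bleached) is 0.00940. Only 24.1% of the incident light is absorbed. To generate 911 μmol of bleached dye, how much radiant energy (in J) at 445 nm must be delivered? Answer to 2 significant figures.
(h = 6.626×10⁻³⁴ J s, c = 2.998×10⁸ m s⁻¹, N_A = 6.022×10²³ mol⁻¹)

Product: 911 μmol = 9.11×10⁻⁴ mol.
Photons that must be absorbed: 9.11×10⁻⁴ / 0.00940 = 0.09691 mol.
Incident photons needed: 0.09691 / 0.241 = 0.4021 mol.
Photon energy: hc/λ = 4.464×10⁻¹⁹ J; per mole, 2.688×10⁵ J mol⁻¹.
Energy required: 0.4021 × 2.688×10⁵ = 1.1×10⁵ J.

1.1×10⁵ J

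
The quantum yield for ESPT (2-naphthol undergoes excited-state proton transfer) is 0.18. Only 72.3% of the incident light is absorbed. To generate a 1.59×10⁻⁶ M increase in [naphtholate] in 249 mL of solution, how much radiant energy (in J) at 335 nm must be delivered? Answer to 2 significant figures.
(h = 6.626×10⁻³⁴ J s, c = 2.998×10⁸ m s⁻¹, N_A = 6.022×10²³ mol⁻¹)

1.1 J

Product: (1.59×10⁻⁶ M)(0.249 L) = 3.959×10⁻⁷ mol.
Photons that must be absorbed: 3.959×10⁻⁷ / 0.18 = 2.199×10⁻⁶ mol.
Incident photons needed: 2.199×10⁻⁶ / 0.723 = 3.041×10⁻⁶ mol.
Photon energy: hc/λ = 5.930×10⁻¹⁹ J; per mole, 3.571×10⁵ J mol⁻¹.
Energy required: 3.041×10⁻⁶ × 3.571×10⁵ = 1.1 J.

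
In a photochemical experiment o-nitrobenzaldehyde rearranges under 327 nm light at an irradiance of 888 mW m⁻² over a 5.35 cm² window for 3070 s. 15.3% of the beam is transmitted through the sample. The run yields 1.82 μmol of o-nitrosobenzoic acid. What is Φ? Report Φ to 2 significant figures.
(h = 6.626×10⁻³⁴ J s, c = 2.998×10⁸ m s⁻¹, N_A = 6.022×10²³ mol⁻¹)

Product: 1.82 μmol = 1.82×10⁻⁶ mol.
Photon energy at 327 nm: hc/λ = (6.626×10⁻³⁴)(2.998×10⁸)/(327×10⁻⁹) = 6.075×10⁻¹⁹ J.
Energy delivered: (888 mW m⁻²)(5.35×10⁻⁴ m²)(3070 s) = 1.458 J.
Photons incident: 1.458 / 6.075×10⁻¹⁹ = 2.400×10¹⁸, i.e. 2.400×10¹⁸/6.022×10²³ = 3.985×10⁻⁶ mol.
Fraction absorbed: 1 − 15.3/100 = 0.8470.
Photons absorbed: 0.8470 × 3.985×10⁻⁶ = 3.375×10⁻⁶ mol.
Φ = 1.82×10⁻⁶ mol / 3.375×10⁻⁶ mol photons = 0.54.

Φ = 0.54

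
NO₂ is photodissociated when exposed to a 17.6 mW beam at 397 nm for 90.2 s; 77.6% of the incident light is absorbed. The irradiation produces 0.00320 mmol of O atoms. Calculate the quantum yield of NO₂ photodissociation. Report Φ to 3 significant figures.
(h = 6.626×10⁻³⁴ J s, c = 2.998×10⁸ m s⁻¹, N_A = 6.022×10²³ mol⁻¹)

Φ = 0.783

Product: 0.00320 mmol = 3.20×10⁻⁶ mol.
Photon energy at 397 nm: hc/λ = (6.626×10⁻³⁴)(2.998×10⁸)/(397×10⁻⁹) = 5.004×10⁻¹⁹ J.
Energy delivered: (17.6 mW)(90.2 s) = 1.588 J.
Photons incident: 1.588 / 5.004×10⁻¹⁹ = 3.173×10¹⁸, i.e. 3.173×10¹⁸/6.022×10²³ = 5.269×10⁻⁶ mol.
Photons absorbed: 0.776 × 5.269×10⁻⁶ = 4.089×10⁻⁶ mol.
Φ = 3.20×10⁻⁶ mol / 4.089×10⁻⁶ mol photons = 0.783.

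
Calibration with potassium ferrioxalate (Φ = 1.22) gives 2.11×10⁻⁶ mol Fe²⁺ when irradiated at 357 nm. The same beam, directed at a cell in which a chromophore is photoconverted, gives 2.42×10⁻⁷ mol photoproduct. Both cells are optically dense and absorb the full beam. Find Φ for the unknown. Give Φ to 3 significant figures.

Φ = 0.140

Photons absorbed by the actinometer: 2.11×10⁻⁶ / 1.22 = 1.730×10⁻⁶ mol.
Φ(unknown) = 2.42×10⁻⁷ / 1.730×10⁻⁶ = 0.140.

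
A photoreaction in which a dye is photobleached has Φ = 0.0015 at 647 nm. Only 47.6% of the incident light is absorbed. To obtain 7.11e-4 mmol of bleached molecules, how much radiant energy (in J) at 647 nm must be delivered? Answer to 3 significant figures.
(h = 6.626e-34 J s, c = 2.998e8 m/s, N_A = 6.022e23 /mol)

184 J

Product: 7.11e-4 mmol = 7.11e-7 mol.
Photons that must be absorbed: 7.11e-7 / 0.0015 = 4.740e-4 mol.
Incident photons needed: 4.740e-4 / 0.476 = 9.958e-4 mol.
Photon energy: hc/λ = 3.070e-19 J; per mole, 1.849e5 J mol⁻¹.
Energy required: 9.958e-4 × 1.849e5 = 184 J.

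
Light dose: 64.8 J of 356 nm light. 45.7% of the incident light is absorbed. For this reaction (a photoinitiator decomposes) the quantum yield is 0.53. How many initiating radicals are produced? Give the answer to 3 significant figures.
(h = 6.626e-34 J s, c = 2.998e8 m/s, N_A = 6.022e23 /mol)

Photon energy at 356 nm: hc/λ = (6.626e-34)(2.998e8)/(356e-9) = 5.580e-19 J.
Photons incident: 64.8 / 5.580e-19 = 1.161e20, i.e. 1.161e20/6.022e23 = 1.928e-4 mol.
Photons absorbed: 0.457 × 1.928e-4 = 8.811e-5 mol.
Product: Φ × n_abs = 0.53 × 8.811e-5 = 4.670e-5 mol.
As a count: 4.670e-5 × 6.022e23 = 2.81e19.

2.81e19 initiating radicals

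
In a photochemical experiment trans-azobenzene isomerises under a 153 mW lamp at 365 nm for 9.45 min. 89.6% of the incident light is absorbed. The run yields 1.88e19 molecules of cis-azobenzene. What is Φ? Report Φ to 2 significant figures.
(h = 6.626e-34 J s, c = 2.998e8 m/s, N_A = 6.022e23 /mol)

Φ = 0.13

Product: 1.88e19 / 6.022e23 = 3.122e-5 mol.
Photon energy at 365 nm: hc/λ = (6.626e-34)(2.998e8)/(365e-9) = 5.442e-19 J.
Energy delivered: (153 mW)(567 s) = 86.75 J.
Photons incident: 86.75 / 5.442e-19 = 1.594e20, i.e. 1.594e20/6.022e23 = 2.647e-4 mol.
Photons absorbed: 0.896 × 2.647e-4 = 2.372e-4 mol.
Φ = 3.122e-5 mol / 2.372e-4 mol photons = 0.13.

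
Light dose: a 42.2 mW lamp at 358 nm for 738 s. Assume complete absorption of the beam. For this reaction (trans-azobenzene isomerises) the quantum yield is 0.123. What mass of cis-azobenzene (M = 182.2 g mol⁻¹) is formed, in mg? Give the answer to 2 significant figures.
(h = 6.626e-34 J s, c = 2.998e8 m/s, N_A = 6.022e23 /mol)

Photon energy at 358 nm: hc/λ = (6.626e-34)(2.998e8)/(358e-9) = 5.549e-19 J.
Energy delivered: (42.2 mW)(738 s) = 31.14 J.
Photons incident: 31.14 / 5.549e-19 = 5.612e19, i.e. 5.612e19/6.022e23 = 9.319e-5 mol.
Product: Φ × n_abs = 0.123 × 9.319e-5 = 1.146e-5 mol.
Mass: 1.146e-5 × 182.2 = 0.002088 g = 2.1 mg.

2.1 mg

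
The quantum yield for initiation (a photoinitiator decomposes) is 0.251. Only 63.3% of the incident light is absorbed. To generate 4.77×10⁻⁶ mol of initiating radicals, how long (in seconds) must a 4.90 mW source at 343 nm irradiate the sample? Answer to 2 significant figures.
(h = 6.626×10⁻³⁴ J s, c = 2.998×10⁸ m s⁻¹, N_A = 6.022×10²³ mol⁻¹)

Photons that must be absorbed: 4.77×10⁻⁶ / 0.251 = 1.900×10⁻⁵ mol.
Incident photons needed: 1.900×10⁻⁵ / 0.633 = 3.002×10⁻⁵ mol.
Photon energy: hc/λ = 5.791×10⁻¹⁹ J; per mole, 3.487×10⁵ J mol⁻¹.
Energy required: 3.002×10⁻⁵ × 3.487×10⁵ = 10.47 J.
Time: 10.47 J / 0.0049 W = 2100 s.

t ≈ 2100 s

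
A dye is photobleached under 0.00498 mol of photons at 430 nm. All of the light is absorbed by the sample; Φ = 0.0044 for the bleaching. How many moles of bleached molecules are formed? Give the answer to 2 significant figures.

2.2×10⁻⁵ mol

Product: Φ × n_abs = 0.0044 × 0.00498 = 2.191×10⁻⁵ mol.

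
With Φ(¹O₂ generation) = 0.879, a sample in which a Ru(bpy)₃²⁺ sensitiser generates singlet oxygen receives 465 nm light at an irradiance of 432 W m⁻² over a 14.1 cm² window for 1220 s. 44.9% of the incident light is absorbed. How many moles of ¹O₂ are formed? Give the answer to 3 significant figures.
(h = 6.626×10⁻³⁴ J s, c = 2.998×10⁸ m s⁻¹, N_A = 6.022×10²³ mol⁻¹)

Photon energy at 465 nm: hc/λ = (6.626×10⁻³⁴)(2.998×10⁸)/(465×10⁻⁹) = 4.272×10⁻¹⁹ J.
Energy delivered: (432 W m⁻²)(14.1×10⁻⁴ m²)(1220 s) = 743.1 J.
Photons incident: 743.1 / 4.272×10⁻¹⁹ = 1.739×10²¹, i.e. 1.739×10²¹/6.022×10²³ = 0.002888 mol.
Photons absorbed: 0.449 × 0.002888 = 0.001297 mol.
Product: Φ × n_abs = 0.879 × 0.001297 = 0.001140 mol.

0.00114 mol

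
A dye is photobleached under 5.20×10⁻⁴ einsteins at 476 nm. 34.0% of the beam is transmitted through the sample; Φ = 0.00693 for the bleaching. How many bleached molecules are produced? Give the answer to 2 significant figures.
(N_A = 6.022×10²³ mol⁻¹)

Fraction absorbed: 1 − 34.0/100 = 0.6600.
Photons absorbed: 0.6600 × 5.20×10⁻⁴ = 3.432×10⁻⁴ mol.
Product: Φ × n_abs = 0.00693 × 3.432×10⁻⁴ = 2.378×10⁻⁶ mol.
As a count: 2.378×10⁻⁶ × 6.022×10²³ = 1.4×10¹⁸.

1.4×10¹⁸ bleached molecules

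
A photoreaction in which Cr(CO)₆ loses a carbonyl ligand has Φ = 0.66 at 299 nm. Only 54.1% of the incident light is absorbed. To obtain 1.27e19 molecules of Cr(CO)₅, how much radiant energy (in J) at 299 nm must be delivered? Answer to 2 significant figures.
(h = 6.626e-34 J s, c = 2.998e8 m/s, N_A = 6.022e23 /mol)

24 J

Product: 1.27e19 / 6.022e23 = 2.109e-5 mol.
Photons that must be absorbed: 2.109e-5 / 0.66 = 3.195e-5 mol.
Incident photons needed: 3.195e-5 / 0.541 = 5.906e-5 mol.
Photon energy: hc/λ = 6.644e-19 J; per mole, 4.001e5 J mol⁻¹.
Energy required: 5.906e-5 × 4.001e5 = 24 J.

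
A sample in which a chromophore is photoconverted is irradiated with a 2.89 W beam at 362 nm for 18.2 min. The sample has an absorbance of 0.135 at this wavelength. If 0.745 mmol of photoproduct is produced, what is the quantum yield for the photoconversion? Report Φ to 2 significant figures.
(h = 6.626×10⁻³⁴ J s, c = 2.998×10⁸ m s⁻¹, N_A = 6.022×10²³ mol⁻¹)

Product: 0.745 mmol = 7.45×10⁻⁴ mol.
Photon energy at 362 nm: hc/λ = (6.626×10⁻³⁴)(2.998×10⁸)/(362×10⁻⁹) = 5.487×10⁻¹⁹ J.
Energy delivered: (2.89 W)(1092 s) = 3156 J.
Photons incident: 3156 / 5.487×10⁻¹⁹ = 5.752×10²¹, i.e. 5.752×10²¹/6.022×10²³ = 0.009552 mol.
Fraction absorbed: 1 − 10^(−0.135) = 0.2672.
Photons absorbed: 0.2672 × 0.009552 = 0.002552 mol.
Φ = 7.45×10⁻⁴ mol / 0.002552 mol photons = 0.29.

Φ = 0.29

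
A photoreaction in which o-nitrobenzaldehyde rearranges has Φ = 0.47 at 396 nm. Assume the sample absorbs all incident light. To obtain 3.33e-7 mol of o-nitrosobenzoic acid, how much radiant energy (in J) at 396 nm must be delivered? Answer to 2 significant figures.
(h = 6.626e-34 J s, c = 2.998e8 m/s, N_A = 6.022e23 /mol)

Photons that must be absorbed: 3.33e-7 / 0.47 = 7.085e-7 mol.
Photon energy: hc/λ = 5.016e-19 J; per mole, 3.021e5 J mol⁻¹.
Energy required: 7.085e-7 × 3.021e5 = 0.21 J.

0.21 J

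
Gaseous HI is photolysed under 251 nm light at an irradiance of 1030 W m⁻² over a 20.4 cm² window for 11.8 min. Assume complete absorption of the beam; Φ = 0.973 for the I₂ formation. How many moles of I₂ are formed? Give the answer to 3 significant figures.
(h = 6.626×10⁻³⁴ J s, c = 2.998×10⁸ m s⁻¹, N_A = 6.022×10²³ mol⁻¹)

Photon energy at 251 nm: hc/λ = (6.626×10⁻³⁴)(2.998×10⁸)/(251×10⁻⁹) = 7.914×10⁻¹⁹ J.
Energy delivered: (1030 W m⁻²)(20.4×10⁻⁴ m²)(708 s) = 1488 J.
Photons incident: 1488 / 7.914×10⁻¹⁹ = 1.880×10²¹, i.e. 1.880×10²¹/6.022×10²³ = 0.003122 mol.
Product: Φ × n_abs = 0.973 × 0.003122 = 0.003038 mol.

0.00304 mol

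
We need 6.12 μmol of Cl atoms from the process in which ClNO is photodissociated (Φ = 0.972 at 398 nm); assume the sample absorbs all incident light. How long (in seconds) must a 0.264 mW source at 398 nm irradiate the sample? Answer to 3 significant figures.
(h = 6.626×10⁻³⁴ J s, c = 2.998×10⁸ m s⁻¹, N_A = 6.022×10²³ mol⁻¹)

Product: 6.12 μmol = 6.12×10⁻⁶ mol.
Photons that must be absorbed: 6.12×10⁻⁶ / 0.972 = 6.296×10⁻⁶ mol.
Photon energy: hc/λ = 4.991×10⁻¹⁹ J; per mole, 3.006×10⁵ J mol⁻¹.
Energy required: 6.296×10⁻⁶ × 3.006×10⁵ = 1.893 J.
Time: 1.893 J / 0.000264 W = 7170 s.

t ≈ 7170 s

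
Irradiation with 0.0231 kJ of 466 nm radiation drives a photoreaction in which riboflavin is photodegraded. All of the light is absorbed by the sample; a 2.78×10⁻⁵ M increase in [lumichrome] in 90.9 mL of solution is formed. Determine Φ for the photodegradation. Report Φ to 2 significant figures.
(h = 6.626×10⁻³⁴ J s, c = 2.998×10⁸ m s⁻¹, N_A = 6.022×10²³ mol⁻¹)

Φ = 0.028

Product: (2.78×10⁻⁵ M)(0.0909 L) = 2.527×10⁻⁶ mol.
Photon energy at 466 nm: hc/λ = (6.626×10⁻³⁴)(2.998×10⁸)/(466×10⁻⁹) = 4.263×10⁻¹⁹ J.
Incident energy: 0.0231 kJ = 23.1 J.
Photons incident: 23.1 / 4.263×10⁻¹⁹ = 5.419×10¹⁹, i.e. 5.419×10¹⁹/6.022×10²³ = 8.999×10⁻⁵ mol.
Φ = 2.527×10⁻⁶ mol / 8.999×10⁻⁵ mol photons = 0.028.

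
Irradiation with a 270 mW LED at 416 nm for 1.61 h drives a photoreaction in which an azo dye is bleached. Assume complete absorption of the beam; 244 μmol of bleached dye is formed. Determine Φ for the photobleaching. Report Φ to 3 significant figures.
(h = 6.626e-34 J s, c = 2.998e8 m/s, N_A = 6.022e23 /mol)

Φ = 0.0448

Product: 244 μmol = 2.44e-4 mol.
Photon energy at 416 nm: hc/λ = (6.626e-34)(2.998e8)/(416e-9) = 4.775e-19 J.
Energy delivered: (270 mW)(5796 s) = 1565 J.
Photons incident: 1565 / 4.775e-19 = 3.277e21, i.e. 3.277e21/6.022e23 = 0.005442 mol.
Φ = 2.44e-4 mol / 0.005442 mol photons = 0.0448.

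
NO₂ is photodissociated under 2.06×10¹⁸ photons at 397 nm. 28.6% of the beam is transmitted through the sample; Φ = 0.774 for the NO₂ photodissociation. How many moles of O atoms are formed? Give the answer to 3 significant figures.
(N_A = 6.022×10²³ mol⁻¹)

Moles of photons: 2.06×10¹⁸ / 6.022×10²³ = 3.421×10⁻⁶ mol.
Fraction absorbed: 1 − 28.6/100 = 0.7140.
Photons absorbed: 0.7140 × 3.421×10⁻⁶ = 2.443×10⁻⁶ mol.
Product: Φ × n_abs = 0.774 × 2.443×10⁻⁶ = 1.891×10⁻⁶ mol.

1.89×10⁻⁶ mol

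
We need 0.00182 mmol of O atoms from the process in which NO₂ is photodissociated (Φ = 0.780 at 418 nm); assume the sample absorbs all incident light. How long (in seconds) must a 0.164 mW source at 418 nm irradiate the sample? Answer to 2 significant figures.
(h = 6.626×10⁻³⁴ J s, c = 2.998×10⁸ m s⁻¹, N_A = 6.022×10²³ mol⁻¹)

Product: 0.00182 mmol = 1.82×10⁻⁶ mol.
Photons that must be absorbed: 1.82×10⁻⁶ / 0.780 = 2.333×10⁻⁶ mol.
Photon energy: hc/λ = 4.752×10⁻¹⁹ J; per mole, 2.862×10⁵ J mol⁻¹.
Energy required: 2.333×10⁻⁶ × 2.862×10⁵ = 0.6677 J.
Time: 0.6677 J / 0.000164 W = 4100 s.

t ≈ 4100 s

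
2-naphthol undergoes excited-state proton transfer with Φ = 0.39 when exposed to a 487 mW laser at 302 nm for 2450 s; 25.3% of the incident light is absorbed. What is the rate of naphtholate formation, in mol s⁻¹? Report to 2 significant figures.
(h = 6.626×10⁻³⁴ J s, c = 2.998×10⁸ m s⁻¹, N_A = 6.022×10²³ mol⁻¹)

Photon energy at 302 nm: hc/λ = (6.626×10⁻³⁴)(2.998×10⁸)/(302×10⁻⁹) = 6.578×10⁻¹⁹ J.
Energy delivered: (487 mW)(2450 s) = 1193 J.
Photons incident: 1193 / 6.578×10⁻¹⁹ = 1.814×10²¹, i.e. 1.814×10²¹/6.022×10²³ = 0.003012 mol.
Photons absorbed: 0.253 × 0.003012 = 7.620×10⁻⁴ mol.
Product formed: 0.39 × 7.620×10⁻⁴ = 2.972×10⁻⁴ mol.
Rate: 2.972×10⁻⁴ / 2450 s = 1.2×10⁻⁷ mol s⁻¹.

1.2×10⁻⁷ mol s⁻¹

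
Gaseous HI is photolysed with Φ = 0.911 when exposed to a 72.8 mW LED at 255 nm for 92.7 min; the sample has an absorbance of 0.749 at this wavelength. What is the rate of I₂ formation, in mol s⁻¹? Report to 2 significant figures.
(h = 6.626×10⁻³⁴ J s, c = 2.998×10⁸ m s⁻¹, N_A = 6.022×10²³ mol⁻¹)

1.2×10⁻⁷ mol s⁻¹

Photon energy at 255 nm: hc/λ = (6.626×10⁻³⁴)(2.998×10⁸)/(255×10⁻⁹) = 7.790×10⁻¹⁹ J.
Energy delivered: (72.8 mW)(5562 s) = 404.9 J.
Photons incident: 404.9 / 7.790×10⁻¹⁹ = 5.198×10²⁰, i.e. 5.198×10²⁰/6.022×10²³ = 8.632×10⁻⁴ mol.
Fraction absorbed: 1 − 10^(−0.749) = 0.8218.
Photons absorbed: 0.8218 × 8.632×10⁻⁴ = 7.094×10⁻⁴ mol.
Product formed: 0.911 × 7.094×10⁻⁴ = 6.463×10⁻⁴ mol.
Rate: 6.463×10⁻⁴ / 5562 s = 1.2×10⁻⁷ mol s⁻¹.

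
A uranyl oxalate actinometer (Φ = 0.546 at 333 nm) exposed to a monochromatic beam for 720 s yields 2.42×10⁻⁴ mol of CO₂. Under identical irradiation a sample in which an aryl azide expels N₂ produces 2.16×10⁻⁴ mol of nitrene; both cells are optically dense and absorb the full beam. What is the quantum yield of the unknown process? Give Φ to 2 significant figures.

Φ = 0.49

Photons absorbed by the actinometer: 2.42×10⁻⁴ / 0.546 = 4.432×10⁻⁴ mol.
Φ(unknown) = 2.16×10⁻⁴ / 4.432×10⁻⁴ = 0.49.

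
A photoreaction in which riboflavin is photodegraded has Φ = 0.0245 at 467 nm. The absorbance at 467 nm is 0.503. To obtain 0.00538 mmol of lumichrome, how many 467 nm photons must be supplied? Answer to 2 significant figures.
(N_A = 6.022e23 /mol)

1.9e20 photons

Product: 0.00538 mmol = 5.38e-6 mol.
Photons that must be absorbed: 5.38e-6 / 0.0245 = 2.196e-4 mol.
Fraction absorbed: 1 − 10^(−0.503) = 0.6859.
Incident photons needed: 2.196e-4 / 0.6859 = 3.202e-4 mol.
Photon count: 3.202e-4 × 6.022e23 = 1.9e20.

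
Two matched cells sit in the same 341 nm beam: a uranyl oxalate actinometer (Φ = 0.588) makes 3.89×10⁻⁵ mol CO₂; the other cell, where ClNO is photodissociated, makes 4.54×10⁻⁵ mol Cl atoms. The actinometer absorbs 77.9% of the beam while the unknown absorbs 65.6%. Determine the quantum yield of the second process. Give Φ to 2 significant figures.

Photons absorbed by the actinometer: 3.89×10⁻⁵ / 0.588 = 6.616×10⁻⁵ mol.
Incident flux: 6.616×10⁻⁵ / 0.779 = 8.493×10⁻⁵ einstein.
Absorbed by unknown: 0.656 × 8.493×10⁻⁵ = 5.571×10⁻⁵ mol.
Φ(unknown) = 4.54×10⁻⁵ / 5.571×10⁻⁵ = 0.81.

Φ = 0.81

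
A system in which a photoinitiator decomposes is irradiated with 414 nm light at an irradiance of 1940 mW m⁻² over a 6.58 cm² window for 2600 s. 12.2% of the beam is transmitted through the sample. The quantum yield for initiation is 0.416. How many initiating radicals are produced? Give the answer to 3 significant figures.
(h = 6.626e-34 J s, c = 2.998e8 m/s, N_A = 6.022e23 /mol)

Photon energy at 414 nm: hc/λ = (6.626e-34)(2.998e8)/(414e-9) = 4.798e-19 J.
Energy delivered: (1940 mW m⁻²)(6.58e-4 m²)(2600 s) = 3.319 J.
Photons incident: 3.319 / 4.798e-19 = 6.917e18, i.e. 6.917e18/6.022e23 = 1.149e-5 mol.
Fraction absorbed: 1 − 12.2/100 = 0.8780.
Photons absorbed: 0.8780 × 1.149e-5 = 1.009e-5 mol.
Product: Φ × n_abs = 0.416 × 1.009e-5 = 4.197e-6 mol.
As a count: 4.197e-6 × 6.022e23 = 2.53e18.

2.53e18 initiating radicals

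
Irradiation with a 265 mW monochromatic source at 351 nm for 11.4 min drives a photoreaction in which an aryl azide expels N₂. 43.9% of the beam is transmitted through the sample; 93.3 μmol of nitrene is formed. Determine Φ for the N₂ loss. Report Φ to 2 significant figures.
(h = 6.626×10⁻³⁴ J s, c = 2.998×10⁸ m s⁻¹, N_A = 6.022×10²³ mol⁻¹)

Φ = 0.31

Product: 93.3 μmol = 9.33×10⁻⁵ mol.
Photon energy at 351 nm: hc/λ = (6.626×10⁻³⁴)(2.998×10⁸)/(351×10⁻⁹) = 5.659×10⁻¹⁹ J.
Energy delivered: (265 mW)(684 s) = 181.3 J.
Photons incident: 181.3 / 5.659×10⁻¹⁹ = 3.204×10²⁰, i.e. 3.204×10²⁰/6.022×10²³ = 5.320×10⁻⁴ mol.
Fraction absorbed: 1 − 43.9/100 = 0.5610.
Photons absorbed: 0.5610 × 5.320×10⁻⁴ = 2.985×10⁻⁴ mol.
Φ = 9.33×10⁻⁵ mol / 2.985×10⁻⁴ mol photons = 0.31.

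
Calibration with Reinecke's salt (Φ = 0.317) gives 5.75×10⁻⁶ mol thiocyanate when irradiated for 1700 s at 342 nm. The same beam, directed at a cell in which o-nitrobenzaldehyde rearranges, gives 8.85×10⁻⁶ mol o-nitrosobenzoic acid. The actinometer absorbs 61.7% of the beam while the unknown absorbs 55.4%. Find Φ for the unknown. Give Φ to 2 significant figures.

Photons absorbed by the actinometer: 5.75×10⁻⁶ / 0.317 = 1.814×10⁻⁵ mol.
Incident flux: 1.814×10⁻⁵ / 0.617 = 2.940×10⁻⁵ einstein.
Absorbed by unknown: 0.554 × 2.940×10⁻⁵ = 1.629×10⁻⁵ mol.
Φ(unknown) = 8.85×10⁻⁶ / 1.629×10⁻⁵ = 0.54.

Φ = 0.54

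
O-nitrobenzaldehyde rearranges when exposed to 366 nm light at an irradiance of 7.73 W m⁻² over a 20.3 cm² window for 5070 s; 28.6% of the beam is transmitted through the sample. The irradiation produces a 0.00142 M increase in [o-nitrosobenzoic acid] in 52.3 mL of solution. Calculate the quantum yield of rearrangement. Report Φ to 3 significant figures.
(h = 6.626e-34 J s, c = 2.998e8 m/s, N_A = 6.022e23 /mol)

Φ = 0.427

Product: (0.00142 M)(0.0523 L) = 7.427e-5 mol.
Photon energy at 366 nm: hc/λ = (6.626e-34)(2.998e8)/(366e-9) = 5.428e-19 J.
Energy delivered: (7.73 W m⁻²)(20.3e-4 m²)(5070 s) = 79.56 J.
Photons incident: 79.56 / 5.428e-19 = 1.466e20, i.e. 1.466e20/6.022e23 = 2.434e-4 mol.
Fraction absorbed: 1 − 28.6/100 = 0.7140.
Photons absorbed: 0.7140 × 2.434e-4 = 1.738e-4 mol.
Φ = 7.427e-5 mol / 1.738e-4 mol photons = 0.427.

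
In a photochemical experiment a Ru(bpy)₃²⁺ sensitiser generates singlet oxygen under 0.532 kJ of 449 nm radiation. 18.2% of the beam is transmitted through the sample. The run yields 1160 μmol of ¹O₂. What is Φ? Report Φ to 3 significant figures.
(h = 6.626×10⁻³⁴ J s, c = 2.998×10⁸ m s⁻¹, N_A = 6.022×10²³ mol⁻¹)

Product: 1160 μmol = 0.00116 mol.
Photon energy at 449 nm: hc/λ = (6.626×10⁻³⁴)(2.998×10⁸)/(449×10⁻⁹) = 4.424×10⁻¹⁹ J.
Incident energy: 0.532 kJ = 532 J.
Photons incident: 532 / 4.424×10⁻¹⁹ = 1.203×10²¹, i.e. 1.203×10²¹/6.022×10²³ = 0.001998 mol.
Fraction absorbed: 1 − 18.2/100 = 0.8180.
Photons absorbed: 0.8180 × 0.001998 = 0.001634 mol.
Φ = 0.00116 mol / 0.001634 mol photons = 0.710.

Φ = 0.710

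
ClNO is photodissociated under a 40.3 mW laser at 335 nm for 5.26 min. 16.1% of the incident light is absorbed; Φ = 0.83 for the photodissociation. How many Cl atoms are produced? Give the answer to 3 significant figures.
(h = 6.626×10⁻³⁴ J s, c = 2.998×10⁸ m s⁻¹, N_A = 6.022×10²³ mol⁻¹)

Photon energy at 335 nm: hc/λ = (6.626×10⁻³⁴)(2.998×10⁸)/(335×10⁻⁹) = 5.930×10⁻¹⁹ J.
Energy delivered: (40.3 mW)(315.6 s) = 12.72 J.
Photons incident: 12.72 / 5.930×10⁻¹⁹ = 2.145×10¹⁹, i.e. 2.145×10¹⁹/6.022×10²³ = 3.562×10⁻⁵ mol.
Photons absorbed: 0.161 × 3.562×10⁻⁵ = 5.735×10⁻⁶ mol.
Product: Φ × n_abs = 0.83 × 5.735×10⁻⁶ = 4.760×10⁻⁶ mol.
As a count: 4.760×10⁻⁶ × 6.022×10²³ = 2.87×10¹⁸.

2.87×10¹⁸ atoms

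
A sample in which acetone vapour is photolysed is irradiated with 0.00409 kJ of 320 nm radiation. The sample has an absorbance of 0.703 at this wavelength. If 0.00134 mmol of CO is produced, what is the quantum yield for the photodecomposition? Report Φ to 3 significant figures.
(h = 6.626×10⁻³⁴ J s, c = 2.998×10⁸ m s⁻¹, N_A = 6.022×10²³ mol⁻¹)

Φ = 0.153

Product: 0.00134 mmol = 1.34×10⁻⁶ mol.
Photon energy at 320 nm: hc/λ = (6.626×10⁻³⁴)(2.998×10⁸)/(320×10⁻⁹) = 6.208×10⁻¹⁹ J.
Incident energy: 0.00409 kJ = 4.09 J.
Photons incident: 4.09 / 6.208×10⁻¹⁹ = 6.588×10¹⁸, i.e. 6.588×10¹⁸/6.022×10²³ = 1.094×10⁻⁵ mol.
Fraction absorbed: 1 − 10^(−0.703) = 0.8018.
Photons absorbed: 0.8018 × 1.094×10⁻⁵ = 8.772×10⁻⁶ mol.
Φ = 1.34×10⁻⁶ mol / 8.772×10⁻⁶ mol photons = 0.153.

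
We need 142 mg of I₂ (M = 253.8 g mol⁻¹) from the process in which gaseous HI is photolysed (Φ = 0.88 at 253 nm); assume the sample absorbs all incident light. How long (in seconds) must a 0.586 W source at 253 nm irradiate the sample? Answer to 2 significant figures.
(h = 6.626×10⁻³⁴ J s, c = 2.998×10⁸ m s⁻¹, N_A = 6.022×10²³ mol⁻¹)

t ≈ 510 s

Product: 142 mg / 253.8 g mol⁻¹ = 5.595×10⁻⁴ mol.
Photons that must be absorbed: 5.595×10⁻⁴ / 0.88 = 6.358×10⁻⁴ mol.
Photon energy: hc/λ = 7.852×10⁻¹⁹ J; per mole, 4.728×10⁵ J mol⁻¹.
Energy required: 6.358×10⁻⁴ × 4.728×10⁵ = 300.6 J.
Time: 300.6 J / 0.586 W = 510 s.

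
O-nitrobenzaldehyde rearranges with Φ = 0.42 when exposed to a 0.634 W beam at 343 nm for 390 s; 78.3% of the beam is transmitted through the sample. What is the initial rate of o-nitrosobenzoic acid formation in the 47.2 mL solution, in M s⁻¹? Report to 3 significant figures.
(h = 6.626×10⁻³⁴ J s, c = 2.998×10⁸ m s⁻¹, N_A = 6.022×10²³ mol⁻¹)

3.51×10⁻⁶ M s⁻¹

Photon energy at 343 nm: hc/λ = (6.626×10⁻³⁴)(2.998×10⁸)/(343×10⁻⁹) = 5.791×10⁻¹⁹ J.
Energy delivered: (0.634 W)(390 s) = 247.3 J.
Photons incident: 247.3 / 5.791×10⁻¹⁹ = 4.270×10²⁰, i.e. 4.270×10²⁰/6.022×10²³ = 7.091×10⁻⁴ mol.
Fraction absorbed: 1 − 78.3/100 = 0.2170.
Photons absorbed: 0.2170 × 7.091×10⁻⁴ = 1.539×10⁻⁴ mol.
Product formed: 0.42 × 1.539×10⁻⁴ = 6.464×10⁻⁵ mol.
Rate: 6.464×10⁻⁵ mol / (390 s × 0.0472 L) = 3.51×10⁻⁶ M s⁻¹.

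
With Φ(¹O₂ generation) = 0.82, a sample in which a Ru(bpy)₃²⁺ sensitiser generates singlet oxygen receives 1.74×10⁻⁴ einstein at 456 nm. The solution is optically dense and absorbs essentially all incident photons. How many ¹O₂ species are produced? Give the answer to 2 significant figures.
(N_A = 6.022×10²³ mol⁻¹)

Product: Φ × n_abs = 0.82 × 1.74×10⁻⁴ = 1.427×10⁻⁴ mol.
As a count: 1.427×10⁻⁴ × 6.022×10²³ = 8.6×10¹⁹.

8.6×10¹⁹ species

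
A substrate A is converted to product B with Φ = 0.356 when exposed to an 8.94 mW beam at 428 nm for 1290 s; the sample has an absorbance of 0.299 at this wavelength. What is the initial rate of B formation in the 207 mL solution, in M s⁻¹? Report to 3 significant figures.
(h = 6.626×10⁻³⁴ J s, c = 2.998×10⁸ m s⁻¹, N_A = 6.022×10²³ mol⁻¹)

2.74×10⁻⁸ M s⁻¹

Photon energy at 428 nm: hc/λ = (6.626×10⁻³⁴)(2.998×10⁸)/(428×10⁻⁹) = 4.641×10⁻¹⁹ J.
Energy delivered: (8.94 mW)(1290 s) = 11.53 J.
Photons incident: 11.53 / 4.641×10⁻¹⁹ = 2.484×10¹⁹, i.e. 2.484×10¹⁹/6.022×10²³ = 4.125×10⁻⁵ mol.
Fraction absorbed: 1 − 10^(−0.299) = 0.4977.
Photons absorbed: 0.4977 × 4.125×10⁻⁵ = 2.053×10⁻⁵ mol.
Product formed: 0.356 × 2.053×10⁻⁵ = 7.309×10⁻⁶ mol.
Rate: 7.309×10⁻⁶ mol / (1290 s × 0.207 L) = 2.74×10⁻⁸ M s⁻¹.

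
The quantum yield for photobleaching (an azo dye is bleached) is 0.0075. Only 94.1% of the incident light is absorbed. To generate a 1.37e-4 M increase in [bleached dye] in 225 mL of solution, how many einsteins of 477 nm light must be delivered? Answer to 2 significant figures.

Product: (1.37e-4 M)(0.225 L) = 3.083e-5 mol.
Photons that must be absorbed: 3.083e-5 / 0.0075 = 0.004111 mol.
Incident photons needed: 0.004111 / 0.941 = 0.004369 mol.

0.0044 einstein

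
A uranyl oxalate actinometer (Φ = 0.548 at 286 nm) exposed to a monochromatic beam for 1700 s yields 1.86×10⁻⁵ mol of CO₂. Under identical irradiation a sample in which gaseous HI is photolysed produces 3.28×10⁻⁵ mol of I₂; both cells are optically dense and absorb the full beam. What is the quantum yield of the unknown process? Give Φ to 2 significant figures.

Photons absorbed by the actinometer: 1.86×10⁻⁵ / 0.548 = 3.394×10⁻⁵ mol.
Φ(unknown) = 3.28×10⁻⁵ / 3.394×10⁻⁵ = 0.97.

Φ = 0.97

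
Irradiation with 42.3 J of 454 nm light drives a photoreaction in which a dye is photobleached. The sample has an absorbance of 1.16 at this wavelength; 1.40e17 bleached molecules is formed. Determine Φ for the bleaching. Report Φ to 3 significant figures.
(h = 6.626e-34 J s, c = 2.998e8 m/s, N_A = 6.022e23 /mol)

Product: 1.40e17 / 6.022e23 = 2.325e-7 mol.
Photon energy at 454 nm: hc/λ = (6.626e-34)(2.998e8)/(454e-9) = 4.375e-19 J.
Photons incident: 42.3 / 4.375e-19 = 9.669e19, i.e. 9.669e19/6.022e23 = 1.606e-4 mol.
Fraction absorbed: 1 − 10^(−1.16) = 0.9308.
Photons absorbed: 0.9308 × 1.606e-4 = 1.495e-4 mol.
Φ = 2.325e-7 mol / 1.495e-4 mol photons = 0.00156.

Φ = 0.00156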